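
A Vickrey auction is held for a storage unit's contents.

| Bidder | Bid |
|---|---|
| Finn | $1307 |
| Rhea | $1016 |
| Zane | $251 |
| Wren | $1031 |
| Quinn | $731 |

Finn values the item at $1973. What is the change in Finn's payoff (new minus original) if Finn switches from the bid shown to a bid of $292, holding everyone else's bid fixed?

The highest bid among the other bidders is $1031; Finn's bid doesn't change that.
Original bid $1307: Finn is highest, pays the top rival bid $1031; payoff $1973 − $1031 = $942.
Alternative bid $292: Finn is not highest (top rival bid is $1031); payoff $0.
Change in payoff = $0 − ($942) = −$942.

−$942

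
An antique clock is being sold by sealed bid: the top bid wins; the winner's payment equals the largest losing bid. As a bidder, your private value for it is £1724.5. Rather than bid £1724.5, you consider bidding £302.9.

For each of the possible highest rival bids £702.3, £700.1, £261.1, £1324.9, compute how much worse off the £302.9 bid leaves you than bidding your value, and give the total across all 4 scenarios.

£2446.2

The deviation costs you only when the competing bid falls strictly between £302.9 and £1724.5; elsewhere both bids give the same outcome.
£702.3: truthful payoff £1022.2, deviation payoff £0 → loss £1022.2.
£700.1: truthful payoff £1024.4, deviation payoff £0 → loss £1024.4.
£261.1: outcomes coincide → loss £0.
£1324.9: truthful payoff £399.6, deviation payoff £0 → loss £399.6.
Total loss = £1022.2 + £1024.4 + £399.6 = £2446.2.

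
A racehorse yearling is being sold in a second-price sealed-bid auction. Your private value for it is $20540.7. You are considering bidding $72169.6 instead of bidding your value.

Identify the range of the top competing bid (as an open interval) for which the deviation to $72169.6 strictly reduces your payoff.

If the competing bid is below $20540.7, both bids win at the same price — no difference.
If it is above $72169.6, both bids lose — no difference.
If it lies strictly between $20540.7 and $72169.6, bidding your value loses (payoff 0) while bidding $72169.6 wins at a price above your value (payoff negative).
So the deviation strictly hurts on the open interval ($20540.7, $72169.6).

($20540.7, $72169.6)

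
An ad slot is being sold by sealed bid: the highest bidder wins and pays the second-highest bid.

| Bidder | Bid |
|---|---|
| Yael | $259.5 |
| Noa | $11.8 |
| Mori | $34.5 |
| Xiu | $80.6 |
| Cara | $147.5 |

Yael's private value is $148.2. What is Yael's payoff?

$0.7

Highest bid: Yael at $259.5, so Yael wins.
Second-highest bid: Cara at $147.5 — that is the price the winner pays.
Yael's payoff = value − price = $148.2 − $147.5 = $0.7.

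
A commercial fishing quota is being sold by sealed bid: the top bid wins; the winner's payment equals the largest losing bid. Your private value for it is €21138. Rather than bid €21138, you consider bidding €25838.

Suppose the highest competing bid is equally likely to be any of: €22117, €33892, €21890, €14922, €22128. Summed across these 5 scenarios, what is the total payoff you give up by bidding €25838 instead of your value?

€2721

The deviation costs you only when the competing bid falls strictly between €21138 and €25838; elsewhere both bids give the same outcome.
€22117: truthful payoff €0, deviation payoff −€979 → loss €979.
€33892: outcomes coincide → loss €0.
€21890: truthful payoff €0, deviation payoff −€752 → loss €752.
€14922: outcomes coincide → loss €0.
€22128: truthful payoff €0, deviation payoff −€990 → loss €990.
Total loss = €979 + €752 + €990 = €2721.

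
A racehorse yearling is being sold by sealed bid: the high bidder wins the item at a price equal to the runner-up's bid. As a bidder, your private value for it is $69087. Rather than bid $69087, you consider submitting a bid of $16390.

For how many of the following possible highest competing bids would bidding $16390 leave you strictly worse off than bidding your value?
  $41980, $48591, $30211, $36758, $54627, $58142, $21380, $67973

The deviation hurts exactly when the highest competing bid lies strictly between $16390 and $69087 — underbidding then forfeits a profitable win.
$41980: inside the interval → strictly worse (loss $27107).
$48591: inside the interval → strictly worse (loss $20496).
$30211: inside the interval → strictly worse (loss $38876).
$36758: inside the interval → strictly worse (loss $32329).
$54627: inside the interval → strictly worse (loss $14460).
$58142: inside the interval → strictly worse (loss $10945).
$21380: inside the interval → strictly worse (loss $47707).
$67973: inside the interval → strictly worse (loss $1114).
Count: 8.

8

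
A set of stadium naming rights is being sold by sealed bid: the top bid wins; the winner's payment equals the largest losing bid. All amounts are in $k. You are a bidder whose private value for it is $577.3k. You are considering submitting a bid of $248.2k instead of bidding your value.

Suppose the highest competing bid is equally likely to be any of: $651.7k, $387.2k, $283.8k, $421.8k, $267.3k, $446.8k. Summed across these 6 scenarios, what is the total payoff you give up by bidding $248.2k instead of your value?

The deviation costs you only when the competing bid falls strictly between $248.2k and $577.3k; elsewhere both bids give the same outcome.
$651.7k: outcomes coincide → loss $0k.
$387.2k: truthful payoff $190.1k, deviation payoff $0k → loss $190.1k.
$283.8k: truthful payoff $293.5k, deviation payoff $0k → loss $293.5k.
$421.8k: truthful payoff $155.5k, deviation payoff $0k → loss $155.5k.
$267.3k: truthful payoff $310k, deviation payoff $0k → loss $310k.
$446.8k: truthful payoff $130.5k, deviation payoff $0k → loss $130.5k.
Total loss = $190.1k + $293.5k + $155.5k + $310k + $130.5k = $1079.6k.

$1079.6k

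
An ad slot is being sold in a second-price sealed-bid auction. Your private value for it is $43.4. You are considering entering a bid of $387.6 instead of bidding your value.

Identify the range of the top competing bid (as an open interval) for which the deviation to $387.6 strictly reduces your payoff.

($43.4, $387.6)

If the competing bid is below $43.4, both bids win at the same price — no difference.
If it is above $387.6, both bids lose — no difference.
If it lies strictly between $43.4 and $387.6, bidding your value loses (payoff 0) while bidding $387.6 wins at a price above your value (payoff negative).
So the deviation strictly hurts on the open interval ($43.4, $387.6).
Truthful bidding weakly dominates here: raising your bid can only win items priced above your value, and lowering it can only forfeit items priced below.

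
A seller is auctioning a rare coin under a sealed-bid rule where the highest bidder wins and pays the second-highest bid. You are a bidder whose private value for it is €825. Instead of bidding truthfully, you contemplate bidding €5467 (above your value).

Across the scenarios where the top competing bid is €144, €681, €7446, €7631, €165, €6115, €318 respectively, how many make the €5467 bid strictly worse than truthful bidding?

The deviation hurts exactly when the highest competing bid lies strictly between €825 and €5467 — overbidding then wins at a price above your value.
€144: below both → same outcome either way.
€681: below both → same outcome either way.
€7446: above both → same outcome either way.
€7631: above both → same outcome either way.
€165: below both → same outcome either way.
€6115: above both → same outcome either way.
€318: below both → same outcome either way.
Count: 0.

0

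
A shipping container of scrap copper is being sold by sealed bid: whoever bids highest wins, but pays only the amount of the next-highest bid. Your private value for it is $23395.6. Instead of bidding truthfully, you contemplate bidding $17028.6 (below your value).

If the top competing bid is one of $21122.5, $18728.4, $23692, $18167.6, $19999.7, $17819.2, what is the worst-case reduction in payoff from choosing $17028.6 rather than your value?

$21122.5: truthful gives $2273.1, deviation gives $0 → loss $2273.1.
$18728.4: truthful gives $4667.2, deviation gives $0 → loss $4667.2.
$23692: same outcome either way → loss $0.
$18167.6: truthful gives $5228, deviation gives $0 → loss $5228.
$19999.7: truthful gives $3395.9, deviation gives $0 → loss $3395.9.
$17819.2: truthful gives $5576.4, deviation gives $0 → loss $5576.4.
Maximum loss: $5576.4.

$5576.4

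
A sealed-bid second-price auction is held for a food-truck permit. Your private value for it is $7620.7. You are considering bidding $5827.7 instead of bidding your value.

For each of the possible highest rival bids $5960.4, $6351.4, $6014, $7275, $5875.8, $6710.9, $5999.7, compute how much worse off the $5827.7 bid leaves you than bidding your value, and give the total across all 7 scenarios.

$9157.7

The deviation costs you only when the competing bid falls strictly between $5827.7 and $7620.7; elsewhere both bids give the same outcome.
$5960.4: truthful payoff $1660.3, deviation payoff $0 → loss $1660.3.
$6351.4: truthful payoff $1269.3, deviation payoff $0 → loss $1269.3.
$6014: truthful payoff $1606.7, deviation payoff $0 → loss $1606.7.
$7275: truthful payoff $345.7, deviation payoff $0 → loss $345.7.
$5875.8: truthful payoff $1744.9, deviation payoff $0 → loss $1744.9.
$6710.9: truthful payoff $909.8, deviation payoff $0 → loss $909.8.
$5999.7: truthful payoff $1621, deviation payoff $0 → loss $1621.
Total loss = $1660.3 + $1269.3 + $1606.7 + $345.7 + $1744.9 + $909.8 + $1621 = $9157.7.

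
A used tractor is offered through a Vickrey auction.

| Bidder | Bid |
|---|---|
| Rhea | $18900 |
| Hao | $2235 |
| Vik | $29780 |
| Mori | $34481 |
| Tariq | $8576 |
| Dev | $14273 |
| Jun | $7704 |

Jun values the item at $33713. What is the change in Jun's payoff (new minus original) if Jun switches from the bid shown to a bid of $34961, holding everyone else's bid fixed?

The highest bid among the other bidders is $34481; Jun's bid doesn't change that.
Original bid $7704: Jun is not highest (top rival bid is $34481); payoff $0.
Alternative bid $34961: Jun is highest, pays the top rival bid $34481; payoff $33713 − $34481 = −$768.
Change in payoff = −$768 − ($0) = −$768.

−$768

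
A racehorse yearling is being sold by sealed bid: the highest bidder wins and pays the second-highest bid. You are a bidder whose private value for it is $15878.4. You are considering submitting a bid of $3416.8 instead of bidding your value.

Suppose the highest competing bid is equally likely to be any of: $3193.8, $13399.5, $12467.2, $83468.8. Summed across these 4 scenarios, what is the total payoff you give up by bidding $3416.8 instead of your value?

$5890.1

The deviation costs you only when the competing bid falls strictly between $3416.8 and $15878.4; elsewhere both bids give the same outcome.
$3193.8: outcomes coincide → loss $0.
$13399.5: truthful payoff $2478.9, deviation payoff $0 → loss $2478.9.
$12467.2: truthful payoff $3411.2, deviation payoff $0 → loss $3411.2.
$83468.8: outcomes coincide → loss $0.
Total loss = $2478.9 + $3411.2 = $5890.1.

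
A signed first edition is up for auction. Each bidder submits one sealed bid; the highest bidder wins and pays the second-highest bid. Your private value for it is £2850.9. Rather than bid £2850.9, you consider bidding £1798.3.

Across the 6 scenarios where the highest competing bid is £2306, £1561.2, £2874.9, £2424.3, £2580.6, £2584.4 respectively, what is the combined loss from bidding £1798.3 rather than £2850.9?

£1508.3

The deviation costs you only when the competing bid falls strictly between £1798.3 and £2850.9; elsewhere both bids give the same outcome.
£2306: truthful payoff £544.9, deviation payoff £0 → loss £544.9.
£1561.2: outcomes coincide → loss £0.
£2874.9: outcomes coincide → loss £0.
£2424.3: truthful payoff £426.6, deviation payoff £0 → loss £426.6.
£2580.6: truthful payoff £270.3, deviation payoff £0 → loss £270.3.
£2584.4: truthful payoff £266.5, deviation payoff £0 → loss £266.5.
Total loss = £544.9 + £426.6 + £270.3 + £266.5 = £1508.3.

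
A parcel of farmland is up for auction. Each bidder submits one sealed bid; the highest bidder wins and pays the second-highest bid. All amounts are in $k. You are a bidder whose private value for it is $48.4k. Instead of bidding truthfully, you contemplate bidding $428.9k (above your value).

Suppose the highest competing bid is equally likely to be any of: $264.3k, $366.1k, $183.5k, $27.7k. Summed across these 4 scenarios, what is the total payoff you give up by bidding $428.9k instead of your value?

$668.7k

The deviation costs you only when the competing bid falls strictly between $48.4k and $428.9k; elsewhere both bids give the same outcome.
$264.3k: truthful payoff $0k, deviation payoff −$215.9k → loss $215.9k.
$366.1k: truthful payoff $0k, deviation payoff −$317.7k → loss $317.7k.
$183.5k: truthful payoff $0k, deviation payoff −$135.1k → loss $135.1k.
$27.7k: outcomes coincide → loss $0k.
Total loss = $215.9k + $317.7k + $135.1k = $668.7k.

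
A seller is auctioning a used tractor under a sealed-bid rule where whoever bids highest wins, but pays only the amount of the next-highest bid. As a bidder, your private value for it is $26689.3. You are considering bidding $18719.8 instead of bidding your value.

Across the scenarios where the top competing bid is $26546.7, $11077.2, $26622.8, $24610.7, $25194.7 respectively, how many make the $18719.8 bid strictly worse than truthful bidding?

4

The deviation hurts exactly when the highest competing bid lies strictly between $18719.8 and $26689.3 — underbidding then forfeits a profitable win.
$26546.7: inside the interval → strictly worse (loss $142.6).
$11077.2: below both → same outcome either way.
$26622.8: inside the interval → strictly worse (loss $66.5).
$24610.7: inside the interval → strictly worse (loss $2078.6).
$25194.7: inside the interval → strictly worse (loss $1494.6).
Count: 4.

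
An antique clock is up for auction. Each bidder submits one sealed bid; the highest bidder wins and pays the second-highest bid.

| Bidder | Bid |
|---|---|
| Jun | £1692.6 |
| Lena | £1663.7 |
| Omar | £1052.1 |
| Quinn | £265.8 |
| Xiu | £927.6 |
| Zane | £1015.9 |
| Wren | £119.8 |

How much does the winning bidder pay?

£1663.7

Highest bid: Jun at £1692.6, so Jun wins.
Second-highest bid: Lena at £1663.7 — that is the price the winner pays.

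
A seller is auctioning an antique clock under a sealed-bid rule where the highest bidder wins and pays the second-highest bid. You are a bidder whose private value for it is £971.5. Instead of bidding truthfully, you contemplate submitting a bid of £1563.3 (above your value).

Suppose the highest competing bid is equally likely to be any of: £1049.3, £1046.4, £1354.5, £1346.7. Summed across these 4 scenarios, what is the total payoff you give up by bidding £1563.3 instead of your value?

The deviation costs you only when the competing bid falls strictly between £971.5 and £1563.3; elsewhere both bids give the same outcome.
£1049.3: truthful payoff £0, deviation payoff −£77.8 → loss £77.8.
£1046.4: truthful payoff £0, deviation payoff −£74.9 → loss £74.9.
£1354.5: truthful payoff £0, deviation payoff −£383 → loss £383.
£1346.7: truthful payoff £0, deviation payoff −£375.2 → loss £375.2.
Total loss = £77.8 + £74.9 + £383 + £375.2 = £910.9.

£910.9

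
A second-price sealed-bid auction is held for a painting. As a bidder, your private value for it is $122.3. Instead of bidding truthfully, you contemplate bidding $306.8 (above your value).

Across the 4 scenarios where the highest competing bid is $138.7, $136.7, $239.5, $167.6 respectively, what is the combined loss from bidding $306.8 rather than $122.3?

$193.3

The deviation costs you only when the competing bid falls strictly between $122.3 and $306.8; elsewhere both bids give the same outcome.
$138.7: truthful payoff $0, deviation payoff −$16.4 → loss $16.4.
$136.7: truthful payoff $0, deviation payoff −$14.4 → loss $14.4.
$239.5: truthful payoff $0, deviation payoff −$117.2 → loss $117.2.
$167.6: truthful payoff $0, deviation payoff −$45.3 → loss $45.3.
Total loss = $16.4 + $14.4 + $117.2 + $45.3 = $193.3.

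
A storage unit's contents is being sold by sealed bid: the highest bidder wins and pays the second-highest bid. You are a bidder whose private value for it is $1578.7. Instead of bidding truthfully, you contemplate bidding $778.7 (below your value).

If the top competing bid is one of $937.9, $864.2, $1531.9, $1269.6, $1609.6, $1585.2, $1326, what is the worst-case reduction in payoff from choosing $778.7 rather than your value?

$714.5

$937.9: truthful gives $640.8, deviation gives $0 → loss $640.8.
$864.2: truthful gives $714.5, deviation gives $0 → loss $714.5.
$1531.9: truthful gives $46.8, deviation gives $0 → loss $46.8.
$1269.6: truthful gives $309.1, deviation gives $0 → loss $309.1.
$1609.6: same outcome either way → loss $0.
$1585.2: same outcome either way → loss $0.
$1326: truthful gives $252.7, deviation gives $0 → loss $252.7.
Maximum loss: $714.5.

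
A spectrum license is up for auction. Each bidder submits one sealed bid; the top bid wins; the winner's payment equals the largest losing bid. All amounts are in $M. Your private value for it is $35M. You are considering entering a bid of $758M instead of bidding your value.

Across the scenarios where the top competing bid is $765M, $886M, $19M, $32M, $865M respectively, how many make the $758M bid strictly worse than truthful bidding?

The deviation hurts exactly when the highest competing bid lies strictly between $35M and $758M — overbidding then wins at a price above your value.
$765M: above both → same outcome either way.
$886M: above both → same outcome either way.
$19M: below both → same outcome either way.
$32M: below both → same outcome either way.
$865M: above both → same outcome either way.
Count: 0.

0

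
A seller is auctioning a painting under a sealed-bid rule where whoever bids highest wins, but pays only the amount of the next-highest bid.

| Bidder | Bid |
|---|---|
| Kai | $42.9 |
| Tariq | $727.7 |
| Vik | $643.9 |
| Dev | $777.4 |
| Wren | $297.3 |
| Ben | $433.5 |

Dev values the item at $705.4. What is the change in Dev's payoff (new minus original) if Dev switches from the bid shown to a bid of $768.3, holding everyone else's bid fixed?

The highest bid among the other bidders is $727.7; Dev's bid doesn't change that.
Original bid $777.4: Dev is highest, pays the top rival bid $727.7; payoff $705.4 − $727.7 = −$22.3.
Alternative bid $768.3: Dev is highest, pays the top rival bid $727.7; payoff $705.4 − $727.7 = −$22.3.
Change in payoff = −$22.3 − (−$22.3) = $0.

$0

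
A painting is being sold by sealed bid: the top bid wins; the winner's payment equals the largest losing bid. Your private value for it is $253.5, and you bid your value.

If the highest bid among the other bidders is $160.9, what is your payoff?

Your bid $253.5 exceeds the highest competing bid $160.9, so you win.
In a second-price auction the winner pays the second-highest bid, $160.9.
Payoff = value − price = $253.5 − $160.9 = $92.6.

$92.6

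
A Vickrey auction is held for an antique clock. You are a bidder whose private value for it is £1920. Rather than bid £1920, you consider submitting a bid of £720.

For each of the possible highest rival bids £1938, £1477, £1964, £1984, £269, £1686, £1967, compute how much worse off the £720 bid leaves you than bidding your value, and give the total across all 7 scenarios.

The deviation costs you only when the competing bid falls strictly between £720 and £1920; elsewhere both bids give the same outcome.
£1938: outcomes coincide → loss £0.
£1477: truthful payoff £443, deviation payoff £0 → loss £443.
£1964: outcomes coincide → loss £0.
£1984: outcomes coincide → loss £0.
£269: outcomes coincide → loss £0.
£1686: truthful payoff £234, deviation payoff £0 → loss £234.
£1967: outcomes coincide → loss £0.
Total loss = £443 + £234 = £677.
Truthful bidding weakly dominates here: raising your bid can only win items priced above your value, and lowering it can only forfeit items priced below.

£677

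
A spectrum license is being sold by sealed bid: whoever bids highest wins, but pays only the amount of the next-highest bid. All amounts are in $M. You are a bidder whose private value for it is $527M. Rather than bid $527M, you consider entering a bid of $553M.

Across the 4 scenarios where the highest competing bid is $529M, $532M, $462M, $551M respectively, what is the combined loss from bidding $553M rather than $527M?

$31M

The deviation costs you only when the competing bid falls strictly between $527M and $553M; elsewhere both bids give the same outcome.
$529M: truthful payoff $0M, deviation payoff −$2M → loss $2M.
$532M: truthful payoff $0M, deviation payoff −$5M → loss $5M.
$462M: outcomes coincide → loss $0M.
$551M: truthful payoff $0M, deviation payoff −$24M → loss $24M.
Total loss = $2M + $5M + $24M = $31M.
In a second-price auction your bid sets only whether you win, not what you pay, so bidding your true value is weakly dominant.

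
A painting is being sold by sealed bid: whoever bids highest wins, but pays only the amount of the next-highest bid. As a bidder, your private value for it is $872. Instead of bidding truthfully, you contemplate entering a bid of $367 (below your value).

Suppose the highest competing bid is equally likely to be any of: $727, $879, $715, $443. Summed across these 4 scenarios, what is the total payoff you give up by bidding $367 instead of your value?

The deviation costs you only when the competing bid falls strictly between $367 and $872; elsewhere both bids give the same outcome.
$727: truthful payoff $145, deviation payoff $0 → loss $145.
$879: outcomes coincide → loss $0.
$715: truthful payoff $157, deviation payoff $0 → loss $157.
$443: truthful payoff $429, deviation payoff $0 → loss $429.
Total loss = $145 + $157 + $429 = $731.

$731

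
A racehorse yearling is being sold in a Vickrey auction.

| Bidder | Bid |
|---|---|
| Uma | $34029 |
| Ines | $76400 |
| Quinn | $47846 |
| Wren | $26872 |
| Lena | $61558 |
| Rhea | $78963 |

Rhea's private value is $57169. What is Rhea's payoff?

Highest bid: Rhea at $78963, so Rhea wins.
Second-highest bid: Ines at $76400 — that is the price the winner pays.
Rhea's payoff = value − price = $57169 − $76400 = −$19231.

−$19231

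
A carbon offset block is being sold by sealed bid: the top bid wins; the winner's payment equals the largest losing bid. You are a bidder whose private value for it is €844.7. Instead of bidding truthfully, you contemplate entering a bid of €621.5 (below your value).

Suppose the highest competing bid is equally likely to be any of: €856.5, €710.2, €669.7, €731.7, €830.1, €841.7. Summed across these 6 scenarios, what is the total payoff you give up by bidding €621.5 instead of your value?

The deviation costs you only when the competing bid falls strictly between €621.5 and €844.7; elsewhere both bids give the same outcome.
€856.5: outcomes coincide → loss €0.
€710.2: truthful payoff €134.5, deviation payoff €0 → loss €134.5.
€669.7: truthful payoff €175, deviation payoff €0 → loss €175.
€731.7: truthful payoff €113, deviation payoff €0 → loss €113.
€830.1: truthful payoff €14.6, deviation payoff €0 → loss €14.6.
€841.7: truthful payoff €3, deviation payoff €0 → loss €3.
Total loss = €134.5 + €175 + €113 + €14.6 + €3 = €440.1.

€440.1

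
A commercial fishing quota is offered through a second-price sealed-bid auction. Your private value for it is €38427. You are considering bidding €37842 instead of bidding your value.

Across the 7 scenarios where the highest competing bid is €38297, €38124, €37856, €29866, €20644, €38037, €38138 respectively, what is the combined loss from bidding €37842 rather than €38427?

The deviation costs you only when the competing bid falls strictly between €37842 and €38427; elsewhere both bids give the same outcome.
€38297: truthful payoff €130, deviation payoff €0 → loss €130.
€38124: truthful payoff €303, deviation payoff €0 → loss €303.
€37856: truthful payoff €571, deviation payoff €0 → loss €571.
€29866: outcomes coincide → loss €0.
€20644: outcomes coincide → loss €0.
€38037: truthful payoff €390, deviation payoff €0 → loss €390.
€38138: truthful payoff €289, deviation payoff €0 → loss €289.
Total loss = €130 + €303 + €571 + €390 + €289 = €1683.
In a second-price auction your bid sets only whether you win, not what you pay, so bidding your true value is weakly dominant.

€1683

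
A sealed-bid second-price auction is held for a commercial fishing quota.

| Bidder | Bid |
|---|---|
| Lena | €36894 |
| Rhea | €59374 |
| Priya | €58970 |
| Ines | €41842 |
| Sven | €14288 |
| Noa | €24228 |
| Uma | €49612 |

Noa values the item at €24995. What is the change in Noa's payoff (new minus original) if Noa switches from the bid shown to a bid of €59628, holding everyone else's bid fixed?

−€34379

The highest bid among the other bidders is €59374; Noa's bid doesn't change that.
Original bid €24228: Noa is not highest (top rival bid is €59374); payoff €0.
Alternative bid €59628: Noa is highest, pays the top rival bid €59374; payoff €24995 − €59374 = −€34379.
Change in payoff = −€34379 − (€0) = −€34379.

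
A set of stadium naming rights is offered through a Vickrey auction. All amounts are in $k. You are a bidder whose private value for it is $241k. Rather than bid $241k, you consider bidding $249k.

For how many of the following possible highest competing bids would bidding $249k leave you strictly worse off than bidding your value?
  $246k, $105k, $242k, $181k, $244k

3

The deviation hurts exactly when the highest competing bid lies strictly between $241k and $249k — overbidding then wins at a price above your value.
$246k: inside the interval → strictly worse (loss $5k).
$105k: below both → same outcome either way.
$242k: inside the interval → strictly worse (loss $1k).
$181k: below both → same outcome either way.
$244k: inside the interval → strictly worse (loss $3k).
Count: 3.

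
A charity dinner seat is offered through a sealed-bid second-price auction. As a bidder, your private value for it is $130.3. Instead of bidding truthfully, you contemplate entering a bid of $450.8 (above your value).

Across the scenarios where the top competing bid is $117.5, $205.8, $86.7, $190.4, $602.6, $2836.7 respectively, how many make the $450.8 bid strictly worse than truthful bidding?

2

The deviation hurts exactly when the highest competing bid lies strictly between $130.3 and $450.8 — overbidding then wins at a price above your value.
$117.5: below both → same outcome either way.
$205.8: inside the interval → strictly worse (loss $75.5).
$86.7: below both → same outcome either way.
$190.4: inside the interval → strictly worse (loss $60.1).
$602.6: above both → same outcome either way.
$2836.7: above both → same outcome either way.
Count: 2.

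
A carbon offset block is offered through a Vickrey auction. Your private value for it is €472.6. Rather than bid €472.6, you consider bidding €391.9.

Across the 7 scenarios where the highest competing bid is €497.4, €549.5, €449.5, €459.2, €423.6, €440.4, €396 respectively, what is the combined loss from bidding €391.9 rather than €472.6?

The deviation costs you only when the competing bid falls strictly between €391.9 and €472.6; elsewhere both bids give the same outcome.
€497.4: outcomes coincide → loss €0.
€549.5: outcomes coincide → loss €0.
€449.5: truthful payoff €23.1, deviation payoff €0 → loss €23.1.
€459.2: truthful payoff €13.4, deviation payoff €0 → loss €13.4.
€423.6: truthful payoff €49, deviation payoff €0 → loss €49.
€440.4: truthful payoff €32.2, deviation payoff €0 → loss €32.2.
€396: truthful payoff €76.6, deviation payoff €0 → loss €76.6.
Total loss = €23.1 + €13.4 + €49 + €32.2 + €76.6 = €194.3.

€194.3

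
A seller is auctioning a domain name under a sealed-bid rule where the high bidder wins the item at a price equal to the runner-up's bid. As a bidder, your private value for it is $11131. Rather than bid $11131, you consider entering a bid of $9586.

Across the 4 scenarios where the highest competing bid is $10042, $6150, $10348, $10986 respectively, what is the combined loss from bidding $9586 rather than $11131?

$2017

The deviation costs you only when the competing bid falls strictly between $9586 and $11131; elsewhere both bids give the same outcome.
$10042: truthful payoff $1089, deviation payoff $0 → loss $1089.
$6150: outcomes coincide → loss $0.
$10348: truthful payoff $783, deviation payoff $0 → loss $783.
$10986: truthful payoff $145, deviation payoff $0 → loss $145.
Total loss = $1089 + $783 + $145 = $2017.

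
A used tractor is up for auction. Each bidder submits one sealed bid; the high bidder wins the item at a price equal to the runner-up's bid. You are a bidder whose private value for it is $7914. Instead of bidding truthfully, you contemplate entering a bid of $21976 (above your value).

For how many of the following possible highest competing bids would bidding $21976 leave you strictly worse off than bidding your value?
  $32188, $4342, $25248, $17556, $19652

The deviation hurts exactly when the highest competing bid lies strictly between $7914 and $21976 — overbidding then wins at a price above your value.
$32188: above both → same outcome either way.
$4342: below both → same outcome either way.
$25248: above both → same outcome either way.
$17556: inside the interval → strictly worse (loss $9642).
$19652: inside the interval → strictly worse (loss $11738).
Count: 2.

2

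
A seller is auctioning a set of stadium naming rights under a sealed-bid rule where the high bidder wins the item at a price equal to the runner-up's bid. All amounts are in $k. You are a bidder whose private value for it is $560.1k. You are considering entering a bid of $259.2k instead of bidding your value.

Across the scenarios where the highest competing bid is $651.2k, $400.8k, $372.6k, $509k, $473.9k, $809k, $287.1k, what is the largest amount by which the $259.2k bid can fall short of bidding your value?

$651.2k: same outcome either way → loss $0k.
$400.8k: truthful gives $159.3k, deviation gives $0k → loss $159.3k.
$372.6k: truthful gives $187.5k, deviation gives $0k → loss $187.5k.
$509k: truthful gives $51.1k, deviation gives $0k → loss $51.1k.
$473.9k: truthful gives $86.2k, deviation gives $0k → loss $86.2k.
$809k: same outcome either way → loss $0k.
$287.1k: truthful gives $273k, deviation gives $0k → loss $273k.
Maximum loss: $273k.

$273k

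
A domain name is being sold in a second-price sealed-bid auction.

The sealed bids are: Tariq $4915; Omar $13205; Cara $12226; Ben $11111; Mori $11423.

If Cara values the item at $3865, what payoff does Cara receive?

$0

Highest bid: Omar at $13205, so Omar wins.
Second-highest bid: Cara at $12226 — that is the price the winner pays.
Cara did not win, so Cara pays nothing and receives nothing: payoff $0.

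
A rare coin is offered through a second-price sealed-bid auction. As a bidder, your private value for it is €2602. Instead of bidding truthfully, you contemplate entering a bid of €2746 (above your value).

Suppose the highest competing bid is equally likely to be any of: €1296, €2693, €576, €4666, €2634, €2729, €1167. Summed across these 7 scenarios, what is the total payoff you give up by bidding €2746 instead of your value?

The deviation costs you only when the competing bid falls strictly between €2602 and €2746; elsewhere both bids give the same outcome.
€1296: outcomes coincide → loss €0.
€2693: truthful payoff €0, deviation payoff −€91 → loss €91.
€576: outcomes coincide → loss €0.
€4666: outcomes coincide → loss €0.
€2634: truthful payoff €0, deviation payoff −€32 → loss €32.
€2729: truthful payoff €0, deviation payoff −€127 → loss €127.
€1167: outcomes coincide → loss €0.
Total loss = €91 + €32 + €127 = €250.

€250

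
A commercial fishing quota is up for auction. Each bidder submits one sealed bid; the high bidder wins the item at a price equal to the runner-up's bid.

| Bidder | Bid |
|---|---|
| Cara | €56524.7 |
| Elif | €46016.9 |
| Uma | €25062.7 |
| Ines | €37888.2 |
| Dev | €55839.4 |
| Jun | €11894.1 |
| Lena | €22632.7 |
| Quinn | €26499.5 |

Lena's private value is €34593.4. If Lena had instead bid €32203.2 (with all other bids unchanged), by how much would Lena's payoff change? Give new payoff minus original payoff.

€0

The highest bid among the other bidders is €56524.7; Lena's bid doesn't change that.
Original bid €22632.7: Lena is not highest (top rival bid is €56524.7); payoff €0.
Alternative bid €32203.2: Lena is not highest (top rival bid is €56524.7); payoff €0.
Change in payoff = €0 − (€0) = €0.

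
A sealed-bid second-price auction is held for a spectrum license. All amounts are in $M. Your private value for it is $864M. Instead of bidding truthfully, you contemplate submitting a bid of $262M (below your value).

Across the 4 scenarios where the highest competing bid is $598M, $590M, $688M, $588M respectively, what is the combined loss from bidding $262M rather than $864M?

$992M

The deviation costs you only when the competing bid falls strictly between $262M and $864M; elsewhere both bids give the same outcome.
$598M: truthful payoff $266M, deviation payoff $0M → loss $266M.
$590M: truthful payoff $274M, deviation payoff $0M → loss $274M.
$688M: truthful payoff $176M, deviation payoff $0M → loss $176M.
$588M: truthful payoff $276M, deviation payoff $0M → loss $276M.
Total loss = $266M + $274M + $176M + $276M = $992M.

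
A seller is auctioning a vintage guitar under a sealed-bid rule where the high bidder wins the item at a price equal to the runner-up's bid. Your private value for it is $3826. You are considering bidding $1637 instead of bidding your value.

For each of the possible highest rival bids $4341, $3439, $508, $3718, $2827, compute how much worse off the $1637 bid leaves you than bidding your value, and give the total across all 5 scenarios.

The deviation costs you only when the competing bid falls strictly between $1637 and $3826; elsewhere both bids give the same outcome.
$4341: outcomes coincide → loss $0.
$3439: truthful payoff $387, deviation payoff $0 → loss $387.
$508: outcomes coincide → loss $0.
$3718: truthful payoff $108, deviation payoff $0 → loss $108.
$2827: truthful payoff $999, deviation payoff $0 → loss $999.
Total loss = $387 + $108 + $999 = $1494.

$1494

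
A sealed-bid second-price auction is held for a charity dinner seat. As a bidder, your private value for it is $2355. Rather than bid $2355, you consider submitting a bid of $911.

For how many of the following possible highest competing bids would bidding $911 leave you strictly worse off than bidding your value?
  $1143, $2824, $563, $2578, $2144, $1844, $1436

The deviation hurts exactly when the highest competing bid lies strictly between $911 and $2355 — underbidding then forfeits a profitable win.
$1143: inside the interval → strictly worse (loss $1212).
$2824: above both → same outcome either way.
$563: below both → same outcome either way.
$2578: above both → same outcome either way.
$2144: inside the interval → strictly worse (loss $211).
$1844: inside the interval → strictly worse (loss $511).
$1436: inside the interval → strictly worse (loss $919).
Count: 4.

4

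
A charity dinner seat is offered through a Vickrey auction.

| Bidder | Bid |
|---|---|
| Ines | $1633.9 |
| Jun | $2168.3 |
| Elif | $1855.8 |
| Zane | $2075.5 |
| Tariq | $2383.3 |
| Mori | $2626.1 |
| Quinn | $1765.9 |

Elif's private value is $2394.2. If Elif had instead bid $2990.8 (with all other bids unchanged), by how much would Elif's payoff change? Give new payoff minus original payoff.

The highest bid among the other bidders is $2626.1; Elif's bid doesn't change that.
Original bid $1855.8: Elif is not highest (top rival bid is $2626.1); payoff $0.
Alternative bid $2990.8: Elif is highest, pays the top rival bid $2626.1; payoff $2394.2 − $2626.1 = −$231.9.
Change in payoff = −$231.9 − ($0) = −$231.9.

−$231.9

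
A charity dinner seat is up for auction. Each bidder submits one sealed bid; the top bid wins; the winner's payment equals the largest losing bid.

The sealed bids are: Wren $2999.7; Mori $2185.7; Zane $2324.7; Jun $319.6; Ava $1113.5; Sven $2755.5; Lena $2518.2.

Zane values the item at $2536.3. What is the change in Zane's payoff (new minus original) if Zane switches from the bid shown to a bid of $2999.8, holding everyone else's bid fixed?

−$463.4

The highest bid among the other bidders is $2999.7; Zane's bid doesn't change that.
Original bid $2324.7: Zane is not highest (top rival bid is $2999.7); payoff $0.
Alternative bid $2999.8: Zane is highest, pays the top rival bid $2999.7; payoff $2536.3 − $2999.7 = −$463.4.
Change in payoff = −$463.4 − ($0) = −$463.4.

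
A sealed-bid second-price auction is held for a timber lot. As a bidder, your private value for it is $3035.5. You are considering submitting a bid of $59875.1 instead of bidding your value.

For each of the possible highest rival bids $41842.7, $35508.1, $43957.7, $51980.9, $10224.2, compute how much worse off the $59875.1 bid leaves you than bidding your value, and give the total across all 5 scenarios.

$168336.1

The deviation costs you only when the competing bid falls strictly between $3035.5 and $59875.1; elsewhere both bids give the same outcome.
$41842.7: truthful payoff $0, deviation payoff −$38807.2 → loss $38807.2.
$35508.1: truthful payoff $0, deviation payoff −$32472.6 → loss $32472.6.
$43957.7: truthful payoff $0, deviation payoff −$40922.2 → loss $40922.2.
$51980.9: truthful payoff $0, deviation payoff −$48945.4 → loss $48945.4.
$10224.2: truthful payoff $0, deviation payoff −$7188.7 → loss $7188.7.
Total loss = $38807.2 + $32472.6 + $40922.2 + $48945.4 + $7188.7 = $168336.1.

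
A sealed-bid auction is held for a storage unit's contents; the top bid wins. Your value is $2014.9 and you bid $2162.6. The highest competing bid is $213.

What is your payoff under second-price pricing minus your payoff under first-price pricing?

$1949.6

You have the highest bid, so you win under either rule.
Second-price: pay $213 → payoff $1801.9.
First-price: pay your own bid $2162.6 → payoff −$147.7.
Difference = $1801.9 − (−$147.7) = $1949.6.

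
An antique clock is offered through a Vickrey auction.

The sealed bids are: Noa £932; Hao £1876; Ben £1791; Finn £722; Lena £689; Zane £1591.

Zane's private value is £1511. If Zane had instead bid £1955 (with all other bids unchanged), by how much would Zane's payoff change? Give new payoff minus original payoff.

The highest bid among the other bidders is £1876; Zane's bid doesn't change that.
Original bid £1591: Zane is not highest (top rival bid is £1876); payoff £0.
Alternative bid £1955: Zane is highest, pays the top rival bid £1876; payoff £1511 − £1876 = −£365.
Change in payoff = −£365 − (£0) = −£365.

−£365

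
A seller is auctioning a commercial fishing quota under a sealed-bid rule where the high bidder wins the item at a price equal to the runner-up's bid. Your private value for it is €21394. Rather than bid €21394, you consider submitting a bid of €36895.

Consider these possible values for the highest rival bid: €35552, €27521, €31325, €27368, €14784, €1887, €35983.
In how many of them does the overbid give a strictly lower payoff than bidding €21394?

5

The deviation hurts exactly when the highest competing bid lies strictly between €21394 and €36895 — overbidding then wins at a price above your value.
€35552: inside the interval → strictly worse (loss €14158).
€27521: inside the interval → strictly worse (loss €6127).
€31325: inside the interval → strictly worse (loss €9931).
€27368: inside the interval → strictly worse (loss €5974).
€14784: below both → same outcome either way.
€1887: below both → same outcome either way.
€35983: inside the interval → strictly worse (loss €14589).
Count: 5.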